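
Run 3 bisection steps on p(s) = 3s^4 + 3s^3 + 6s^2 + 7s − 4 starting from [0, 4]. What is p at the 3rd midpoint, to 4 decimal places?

1.5625

s = 2 gives p = 106, positive; keep [0, 2]
s = 1 gives p = 15, positive; keep [0, 1]
s = 0.5 gives p = 1.5625, positive; keep [0, 0.5]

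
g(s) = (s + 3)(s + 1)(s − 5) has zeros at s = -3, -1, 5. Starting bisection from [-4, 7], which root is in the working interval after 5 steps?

midpoint 1.5: g = -39.375 < 0 → [1.5, 7]
midpoint 4.25: g = -28.546875 < 0 → [4.25, 7]
midpoint 5.625: g = 35.712891 > 0 → [4.25, 5.625]
midpoint 4.9375: g = -2.9456 < 0 → [4.9375, 5.625]
midpoint 5.28125: g = 14.6297 > 0 → [4.9375, 5.28125]

5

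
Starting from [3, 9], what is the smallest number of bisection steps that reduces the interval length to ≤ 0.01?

10

Width after n steps is 6/2^n. Need 2^n ≥ 6/0.01 = 600.
2^9 = 512 < 600 ≤ 2^10 = 1024, so n = 10.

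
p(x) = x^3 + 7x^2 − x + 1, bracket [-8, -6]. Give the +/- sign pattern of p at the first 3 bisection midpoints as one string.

x = -7 gives p = 8, positive; keep [-8, -7]
x = -7.5 gives p = -19.625, negative; keep [-7.5, -7]
x = -7.25 gives p = -4.890625, negative; keep [-7.25, -7]

+--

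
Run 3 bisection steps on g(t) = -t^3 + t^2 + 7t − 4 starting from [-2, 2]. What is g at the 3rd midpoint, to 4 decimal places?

t = 0 gives g = -4, negative; keep [0, 2]
t = 1 gives g = 3, positive; keep [0, 1]
t = 0.5 gives g = -0.375, negative; keep [0.5, 1]

-0.3750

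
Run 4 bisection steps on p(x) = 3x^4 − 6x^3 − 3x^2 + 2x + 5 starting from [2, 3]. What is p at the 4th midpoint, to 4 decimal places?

0.9075

midpoint 2.5: p = 14.6875 > 0 → [2, 2.5]
midpoint 2.25: p = 2.855469 > 0 → [2, 2.25]
midpoint 2.125: p = -0.698486 < 0 → [2.125, 2.25]
midpoint 2.1875: p = 0.9075 > 0 → [2.125, 2.1875]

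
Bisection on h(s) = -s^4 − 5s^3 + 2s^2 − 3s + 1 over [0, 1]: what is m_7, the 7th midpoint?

0.3359375

h(0.5) = -0.6875 < 0, so the root lies in [0, 0.5]
h(0.25) = 0.292969 > 0, so the root lies in [0.25, 0.5]
h(0.375) = -0.127197 < 0, so the root lies in [0.25, 0.375]
h(0.3125) = 0.0957 > 0, so the root lies in [0.3125, 0.375]
h(0.34375) = -0.012 < 0, so the root lies in [0.3125, 0.34375]
h(0.328125) = 0.0427 > 0, so the root lies in [0.328125, 0.34375]
h(0.3359375) = 0.0156 > 0, so the root lies in [0.3359375, 0.34375]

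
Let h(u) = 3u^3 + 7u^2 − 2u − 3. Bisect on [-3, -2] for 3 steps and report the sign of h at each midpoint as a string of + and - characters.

midpoint -2.5: h = -1.125 < 0 → [-2.5, -2]
midpoint -2.25: h = 2.765625 > 0 → [-2.5, -2.25]
midpoint -2.375: h = 1.044922 > 0 → [-2.5, -2.375]

-++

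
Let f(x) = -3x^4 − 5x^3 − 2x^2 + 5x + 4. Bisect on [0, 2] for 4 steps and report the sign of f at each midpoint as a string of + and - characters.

-+++

m = 1, f(m) = -1 (−); new bracket [0, 1]
m = 0.5, f(m) = 5.1875 (+); new bracket [0.5, 1]
m = 0.75, f(m) = 3.566406 (+); new bracket [0.75, 1]
m = 0.875, f(m) = 1.7356 (+); new bracket [0.875, 1]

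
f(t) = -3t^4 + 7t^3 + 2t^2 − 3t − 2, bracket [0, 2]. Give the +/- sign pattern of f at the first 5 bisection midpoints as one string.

m = 1, f(m) = 1 (+); new bracket [0, 1]
m = 0.5, f(m) = -2.3125 (−); new bracket [0.5, 1]
m = 0.75, f(m) = -1.121094 (−); new bracket [0.75, 1]
m = 0.875, f(m) = -0.1628 (−); new bracket [0.875, 1]
m = 0.9375, f(m) = 0.3957 (+); new bracket [0.875, 0.9375]

+---+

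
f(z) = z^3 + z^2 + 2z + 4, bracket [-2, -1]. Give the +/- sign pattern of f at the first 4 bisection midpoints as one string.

f(-1.5) = -0.125 < 0, so the root lies in [-1.5, -1]
f(-1.25) = 1.109375 > 0, so the root lies in [-1.5, -1.25]
f(-1.375) = 0.541016 > 0, so the root lies in [-1.5, -1.375]
f(-1.4375) = 0.2209 > 0, so the root lies in [-1.5, -1.4375]

-+++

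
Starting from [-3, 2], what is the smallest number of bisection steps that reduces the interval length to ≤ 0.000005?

Width after n steps is 5/2^n. Need 2^n ≥ 5/0.000005 = 1000000.
2^19 = 524288 < 1000000 ≤ 2^20 = 1048576, so n = 20.

20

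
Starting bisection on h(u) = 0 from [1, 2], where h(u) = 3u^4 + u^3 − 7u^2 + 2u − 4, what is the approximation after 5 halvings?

1.40625

midpoint 1.5: h = 1.8125 > 0 → [1, 1.5]
midpoint 1.25: h = -3.160156 < 0 → [1.25, 1.5]
midpoint 1.375: h = -1.161377 < 0 → [1.375, 1.5]
midpoint 1.4375: h = 0.1907 > 0 → [1.375, 1.4375]
midpoint 1.40625: h = -0.5174 < 0 → [1.40625, 1.4375]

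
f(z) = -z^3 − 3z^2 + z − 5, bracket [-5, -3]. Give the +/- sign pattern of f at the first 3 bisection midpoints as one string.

midpoint -4: f = 7 > 0 → [-4, -3]
midpoint -3.5: f = -2.375 < 0 → [-4, -3.5]
midpoint -3.75: f = 1.796875 > 0 → [-3.75, -3.5]

+-+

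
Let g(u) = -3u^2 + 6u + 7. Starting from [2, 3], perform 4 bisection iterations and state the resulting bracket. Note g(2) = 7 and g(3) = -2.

[2.8125, 2.875]

m = 2.5, g(m) = 3.25 (+); new bracket [2.5, 3]
m = 2.75, g(m) = 0.8125 (+); new bracket [2.75, 3]
m = 2.875, g(m) = -0.546875 (−); new bracket [2.75, 2.875]
m = 2.8125, g(m) = 0.1445 (+); new bracket [2.8125, 2.875]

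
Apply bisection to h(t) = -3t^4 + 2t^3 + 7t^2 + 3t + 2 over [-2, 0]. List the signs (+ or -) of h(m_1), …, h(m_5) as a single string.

+---+

midpoint -1: h = 1 > 0 → [-2, -1]
midpoint -1.5: h = -8.6875 < 0 → [-1.5, -1]
midpoint -1.25: h = -2.042969 < 0 → [-1.25, -1]
midpoint -1.125: h = -0.1687 < 0 → [-1.125, -1]
midpoint -1.0625: h = 0.4926 > 0 → [-1.125, -1.0625]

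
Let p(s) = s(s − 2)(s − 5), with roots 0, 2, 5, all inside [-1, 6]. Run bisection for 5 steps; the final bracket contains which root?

midpoint 2.5: p = -3.125 < 0 → [2.5, 6]
midpoint 4.25: p = -7.171875 < 0 → [4.25, 6]
midpoint 5.125: p = 2.001953 > 0 → [4.25, 5.125]
midpoint 4.6875: p = -3.9368 < 0 → [4.6875, 5.125]
midpoint 4.90625: p = -1.3368 < 0 → [4.90625, 5.125]

5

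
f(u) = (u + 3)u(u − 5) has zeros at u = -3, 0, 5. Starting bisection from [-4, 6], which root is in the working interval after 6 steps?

u = 1 gives f = -16, negative; keep [1, 6]
u = 3.5 gives f = -34.125, negative; keep [3.5, 6]
u = 4.75 gives f = -9.203125, negative; keep [4.75, 6]
u = 5.375 gives f = 16.8809, positive; keep [4.75, 5.375]
u = 5.0625 gives f = 2.551, positive; keep [4.75, 5.0625]
u = 4.90625 gives f = -3.6366, negative; keep [4.90625, 5.0625]

5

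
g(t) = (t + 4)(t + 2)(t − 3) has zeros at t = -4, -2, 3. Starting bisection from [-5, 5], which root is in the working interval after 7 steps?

3

midpoint 0: g = -24 < 0 → [0, 5]
midpoint 2.5: g = -14.625 < 0 → [2.5, 5]
midpoint 3.75: g = 33.421875 > 0 → [2.5, 3.75]
midpoint 3.125: g = 4.5645 > 0 → [2.5, 3.125]
midpoint 2.8125: g = -6.1472 < 0 → [2.8125, 3.125]
midpoint 2.96875: g = -1.0821 < 0 → [2.96875, 3.125]
midpoint 3.046875: g = 1.6671 > 0 → [2.96875, 3.046875]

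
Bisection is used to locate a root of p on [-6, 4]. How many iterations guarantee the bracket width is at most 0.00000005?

28

Width after n steps is 10/2^n. Need 2^n ≥ 10/0.00000005 = 200000000.
2^27 = 134217728 < 200000000 ≤ 2^28 = 268435456, so n = 28.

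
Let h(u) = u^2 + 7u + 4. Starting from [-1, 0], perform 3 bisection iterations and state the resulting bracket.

[-0.75, -0.625]

midpoint -0.5: h = 0.75 > 0 → [-1, -0.5]
midpoint -0.75: h = -0.6875 < 0 → [-0.75, -0.5]
midpoint -0.625: h = 0.015625 > 0 → [-0.75, -0.625]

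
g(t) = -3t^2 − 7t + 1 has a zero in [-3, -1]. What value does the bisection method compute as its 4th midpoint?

t = -2 gives g = 3, positive; keep [-3, -2]
t = -2.5 gives g = -0.25, negative; keep [-2.5, -2]
t = -2.25 gives g = 1.5625, positive; keep [-2.5, -2.25]
t = -2.375 gives g = 0.7031, positive; keep [-2.5, -2.375]

-2.375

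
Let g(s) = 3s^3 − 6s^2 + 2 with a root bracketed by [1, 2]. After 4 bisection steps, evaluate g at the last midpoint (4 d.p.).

g(1.5) = -1.375 < 0, so the root lies in [1.5, 2]
g(1.75) = -0.296875 < 0, so the root lies in [1.75, 2]
g(1.875) = 0.681641 > 0, so the root lies in [1.75, 1.875]
g(1.8125) = 0.1521 > 0, so the root lies in [1.75, 1.8125]

0.1521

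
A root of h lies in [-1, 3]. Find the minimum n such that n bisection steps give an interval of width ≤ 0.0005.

13

Width after n steps is 4/2^n. Need 2^n ≥ 4/0.0005 = 8000.
2^12 = 4096 < 8000 ≤ 2^13 = 8192, so n = 13.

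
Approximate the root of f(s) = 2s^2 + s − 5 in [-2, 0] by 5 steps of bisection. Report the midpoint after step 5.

-1.8125

midpoint -1: f = -4 < 0 → [-2, -1]
midpoint -1.5: f = -2 < 0 → [-2, -1.5]
midpoint -1.75: f = -0.625 < 0 → [-2, -1.75]
midpoint -1.875: f = 0.1562 > 0 → [-1.875, -1.75]
midpoint -1.8125: f = -0.2422 < 0 → [-1.875, -1.8125]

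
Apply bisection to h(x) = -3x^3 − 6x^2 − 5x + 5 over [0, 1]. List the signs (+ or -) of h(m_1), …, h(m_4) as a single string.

h(0.5) = 0.625 > 0, so the root lies in [0.5, 1]
h(0.75) = -3.390625 < 0, so the root lies in [0.5, 0.75]
h(0.625) = -1.201172 < 0, so the root lies in [0.5, 0.625]
h(0.5625) = -0.2449 < 0, so the root lies in [0.5, 0.5625]

+---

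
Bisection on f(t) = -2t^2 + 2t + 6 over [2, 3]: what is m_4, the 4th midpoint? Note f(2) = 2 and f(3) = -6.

midpoint 2.5: f = -1.5 < 0 → [2, 2.5]
midpoint 2.25: f = 0.375 > 0 → [2.25, 2.5]
midpoint 2.375: f = -0.53125 < 0 → [2.25, 2.375]
midpoint 2.3125: f = -0.0703 < 0 → [2.25, 2.3125]

2.3125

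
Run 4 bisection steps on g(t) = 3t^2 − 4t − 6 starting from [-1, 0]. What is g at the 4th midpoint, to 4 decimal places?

m = -0.5, g(m) = -3.25 (−); new bracket [-1, -0.5]
m = -0.75, g(m) = -1.3125 (−); new bracket [-1, -0.75]
m = -0.875, g(m) = -0.203125 (−); new bracket [-1, -0.875]
m = -0.9375, g(m) = 0.3867 (+); new bracket [-0.9375, -0.875]

0.3867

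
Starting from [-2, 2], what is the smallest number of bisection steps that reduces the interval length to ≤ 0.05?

Width after n steps is 4/2^n. Need 2^n ≥ 4/0.05 = 80.
2^6 = 64 < 80 ≤ 2^7 = 128, so n = 7.

7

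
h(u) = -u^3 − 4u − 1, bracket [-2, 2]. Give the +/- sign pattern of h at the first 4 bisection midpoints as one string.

u = 0 gives h = -1, negative; keep [-2, 0]
u = -1 gives h = 4, positive; keep [-1, 0]
u = -0.5 gives h = 1.125, positive; keep [-0.5, 0]
u = -0.25 gives h = 0.0156, positive; keep [-0.25, 0]

-+++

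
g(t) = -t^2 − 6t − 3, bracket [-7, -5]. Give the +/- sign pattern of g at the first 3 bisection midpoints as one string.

--+

m = -6, g(m) = -3 (−); new bracket [-6, -5]
m = -5.5, g(m) = -0.25 (−); new bracket [-5.5, -5]
m = -5.25, g(m) = 0.9375 (+); new bracket [-5.5, -5.25]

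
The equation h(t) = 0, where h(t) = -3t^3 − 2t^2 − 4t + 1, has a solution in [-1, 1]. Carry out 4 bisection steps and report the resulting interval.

[0.125, 0.25]

h(0) = 1 > 0, so the root lies in [0, 1]
h(0.5) = -1.875 < 0, so the root lies in [0, 0.5]
h(0.25) = -0.171875 < 0, so the root lies in [0, 0.25]
h(0.125) = 0.4629 > 0, so the root lies in [0.125, 0.25]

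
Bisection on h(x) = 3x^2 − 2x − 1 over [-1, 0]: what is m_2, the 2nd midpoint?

h(-0.5) = 0.75 > 0, so the root lies in [-0.5, 0]
h(-0.25) = -0.3125 < 0, so the root lies in [-0.5, -0.25]

-0.25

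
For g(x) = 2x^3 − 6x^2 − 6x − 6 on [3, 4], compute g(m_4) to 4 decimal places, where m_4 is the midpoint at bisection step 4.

-0.5552

g(3.5) = -14.75 < 0, so the root lies in [3.5, 4]
g(3.75) = -7.40625 < 0, so the root lies in [3.75, 4]
g(3.875) = -2.972656 < 0, so the root lies in [3.875, 4]
g(3.9375) = -0.5552 < 0, so the root lies in [3.9375, 4]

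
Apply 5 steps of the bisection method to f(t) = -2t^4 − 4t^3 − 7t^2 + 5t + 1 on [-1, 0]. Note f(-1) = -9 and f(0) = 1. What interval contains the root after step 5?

[-0.1875, -0.15625]

t = -0.5 gives f = -2.875, negative; keep [-0.5, 0]
t = -0.25 gives f = -0.632812, negative; keep [-0.25, 0]
t = -0.125 gives f = 0.272949, positive; keep [-0.25, -0.125]
t = -0.1875 gives f = -0.1597, negative; keep [-0.1875, -0.125]
t = -0.15625 gives f = 0.0619, positive; keep [-0.1875, -0.15625]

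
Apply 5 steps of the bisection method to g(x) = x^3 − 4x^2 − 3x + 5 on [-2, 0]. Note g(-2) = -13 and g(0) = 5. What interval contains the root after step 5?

x = -1 gives g = 3, positive; keep [-2, -1]
x = -1.5 gives g = -2.875, negative; keep [-1.5, -1]
x = -1.25 gives g = 0.546875, positive; keep [-1.5, -1.25]
x = -1.375 gives g = -1.0371, negative; keep [-1.375, -1.25]
x = -1.3125 gives g = -0.2141, negative; keep [-1.3125, -1.25]

[-1.3125, -1.25]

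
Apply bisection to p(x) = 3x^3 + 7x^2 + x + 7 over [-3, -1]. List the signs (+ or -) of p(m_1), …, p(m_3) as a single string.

m = -2, p(m) = 9 (+); new bracket [-3, -2]
m = -2.5, p(m) = 1.375 (+); new bracket [-3, -2.5]
m = -2.75, p(m) = -5.203125 (−); new bracket [-2.75, -2.5]

++-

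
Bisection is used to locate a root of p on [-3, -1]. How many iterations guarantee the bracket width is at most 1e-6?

Width after n steps is 2/2^n. Need 2^n ≥ 2/1e-6 = 2000000.
2^20 = 1048576 < 2000000 ≤ 2^21 = 2097152, so n = 21.

21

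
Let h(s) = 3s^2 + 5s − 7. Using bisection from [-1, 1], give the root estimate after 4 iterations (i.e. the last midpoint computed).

0.875

s = 0 gives h = -7, negative; keep [0, 1]
s = 0.5 gives h = -3.75, negative; keep [0.5, 1]
s = 0.75 gives h = -1.5625, negative; keep [0.75, 1]
s = 0.875 gives h = -0.3281, negative; keep [0.875, 1]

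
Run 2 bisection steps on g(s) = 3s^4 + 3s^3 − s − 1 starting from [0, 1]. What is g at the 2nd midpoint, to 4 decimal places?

0.4648

g(0.5) = -0.9375 < 0, so the root lies in [0.5, 1]
g(0.75) = 0.464844 > 0, so the root lies in [0.5, 0.75]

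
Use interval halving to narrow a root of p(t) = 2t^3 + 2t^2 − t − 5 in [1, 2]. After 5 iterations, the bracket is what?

midpoint 1.5: p = 4.75 > 0 → [1, 1.5]
midpoint 1.25: p = 0.78125 > 0 → [1, 1.25]
midpoint 1.125: p = -0.746094 < 0 → [1.125, 1.25]
midpoint 1.1875: p = -0.0181 < 0 → [1.1875, 1.25]
midpoint 1.21875: p = 0.3725 > 0 → [1.1875, 1.21875]

[1.1875, 1.21875]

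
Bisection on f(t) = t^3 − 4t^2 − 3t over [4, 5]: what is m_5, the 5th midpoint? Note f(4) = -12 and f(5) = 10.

t = 4.5 gives f = -3.375, negative; keep [4.5, 5]
t = 4.75 gives f = 2.671875, positive; keep [4.5, 4.75]
t = 4.625 gives f = -0.505859, negative; keep [4.625, 4.75]
t = 4.6875 gives f = 1.0437, positive; keep [4.625, 4.6875]
t = 4.65625 gives f = 0.2592, positive; keep [4.625, 4.65625]

4.65625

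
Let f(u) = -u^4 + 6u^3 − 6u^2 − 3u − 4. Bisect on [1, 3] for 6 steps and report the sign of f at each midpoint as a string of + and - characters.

-++-++

u = 2 gives f = -2, negative; keep [2, 3]
u = 2.5 gives f = 5.6875, positive; keep [2, 2.5]
u = 2.25 gives f = 1.589844, positive; keep [2, 2.25]
u = 2.125 gives f = -0.2854, negative; keep [2.125, 2.25]
u = 2.1875 gives f = 0.634, positive; keep [2.125, 2.1875]
u = 2.15625 gives f = 0.1695, positive; keep [2.125, 2.15625]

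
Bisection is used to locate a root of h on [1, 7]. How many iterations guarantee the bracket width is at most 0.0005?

14

Width after n steps is 6/2^n. Need 2^n ≥ 6/0.0005 = 12000.
2^13 = 8192 < 12000 ≤ 2^14 = 16384, so n = 14.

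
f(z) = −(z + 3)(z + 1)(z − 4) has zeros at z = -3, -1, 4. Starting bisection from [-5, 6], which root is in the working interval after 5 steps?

z = 0.5 gives f = 18.375, positive; keep [0.5, 6]
z = 3.25 gives f = 19.921875, positive; keep [3.25, 6]
z = 4.625 gives f = -26.806641, negative; keep [3.25, 4.625]
z = 3.9375 gives f = 2.1409, positive; keep [3.9375, 4.625]
z = 4.28125 gives f = -10.8152, negative; keep [3.9375, 4.28125]

4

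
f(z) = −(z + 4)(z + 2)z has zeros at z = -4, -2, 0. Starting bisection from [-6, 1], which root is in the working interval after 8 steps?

-4

m = -2.5, f(m) = -1.875 (−); new bracket [-6, -2.5]
m = -4.25, f(m) = 2.390625 (+); new bracket [-4.25, -2.5]
m = -3.375, f(m) = -2.900391 (−); new bracket [-4.25, -3.375]
m = -3.8125, f(m) = -1.2957 (−); new bracket [-4.25, -3.8125]
m = -4.03125, f(m) = 0.2559 (+); new bracket [-4.03125, -3.8125]
m = -3.921875, f(m) = -0.5889 (−); new bracket [-4.03125, -3.921875]
m = -3.9765625, f(m) = -0.1842 (−); new bracket [-4.03125, -3.9765625]
m = -4.00390625, f(m) = 0.0313 (+); new bracket [-4.00390625, -3.9765625]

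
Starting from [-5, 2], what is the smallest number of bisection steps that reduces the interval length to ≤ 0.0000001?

Width after n steps is 7/2^n. Need 2^n ≥ 7/0.0000001 = 70000000.
2^26 = 67108864 < 70000000 ≤ 2^27 = 134217728, so n = 27.

27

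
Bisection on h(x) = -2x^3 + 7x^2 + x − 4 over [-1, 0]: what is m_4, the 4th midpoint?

-0.6875

m = -0.5, h(m) = -2.5 (−); new bracket [-1, -0.5]
m = -0.75, h(m) = 0.03125 (+); new bracket [-0.75, -0.5]
m = -0.625, h(m) = -1.402344 (−); new bracket [-0.75, -0.625]
m = -0.6875, h(m) = -0.729 (−); new bracket [-0.75, -0.6875]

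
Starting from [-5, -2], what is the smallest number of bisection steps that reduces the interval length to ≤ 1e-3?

Width after n steps is 3/2^n. Need 2^n ≥ 3/1e-3 = 3000.
2^11 = 2048 < 3000 ≤ 2^12 = 4096, so n = 12.

12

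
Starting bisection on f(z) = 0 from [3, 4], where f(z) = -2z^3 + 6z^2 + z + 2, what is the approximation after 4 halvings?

3.1875

z = 3.5 gives f = -6.75, negative; keep [3, 3.5]
z = 3.25 gives f = -0.03125, negative; keep [3, 3.25]
z = 3.125 gives f = 2.683594, positive; keep [3.125, 3.25]
z = 3.1875 gives f = 1.3774, positive; keep [3.1875, 3.25]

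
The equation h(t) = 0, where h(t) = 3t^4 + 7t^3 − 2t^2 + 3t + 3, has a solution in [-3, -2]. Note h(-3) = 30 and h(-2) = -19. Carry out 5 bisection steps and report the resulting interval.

[-2.6875, -2.65625]

midpoint -2.5: h = -9.1875 < 0 → [-3, -2.5]
midpoint -2.75: h = 5.621094 > 0 → [-2.75, -2.5]
midpoint -2.625: h = -2.829346 < 0 → [-2.75, -2.625]
midpoint -2.6875: h = 1.1163 > 0 → [-2.6875, -2.625]
midpoint -2.65625: h = -0.9241 < 0 → [-2.6875, -2.65625]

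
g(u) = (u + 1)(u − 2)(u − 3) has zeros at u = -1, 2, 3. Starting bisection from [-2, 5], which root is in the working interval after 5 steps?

midpoint 1.5: g = 1.875 > 0 → [-2, 1.5]
midpoint -0.25: g = 5.484375 > 0 → [-2, -0.25]
midpoint -1.125: g = -1.611328 < 0 → [-1.125, -0.25]
midpoint -0.6875: g = 3.0969 > 0 → [-1.125, -0.6875]
midpoint -0.90625: g = 1.0643 > 0 → [-1.125, -0.90625]

-1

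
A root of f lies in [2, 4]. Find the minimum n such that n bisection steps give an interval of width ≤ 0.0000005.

22

Width after n steps is 2/2^n. Need 2^n ≥ 2/0.0000005 = 4000000.
2^21 = 2097152 < 4000000 ≤ 2^22 = 4194304, so n = 22.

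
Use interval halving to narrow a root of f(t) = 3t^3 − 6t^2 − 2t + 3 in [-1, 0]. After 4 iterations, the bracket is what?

f(-0.5) = 2.125 > 0, so the root lies in [-1, -0.5]
f(-0.75) = -0.140625 < 0, so the root lies in [-0.75, -0.5]
f(-0.625) = 1.173828 > 0, so the root lies in [-0.75, -0.625]
f(-0.6875) = 0.5642 > 0, so the root lies in [-0.75, -0.6875]

[-0.75, -0.6875]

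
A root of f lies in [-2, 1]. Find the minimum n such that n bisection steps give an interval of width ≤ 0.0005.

Width after n steps is 3/2^n. Need 2^n ≥ 3/0.0005 = 6000.
2^12 = 4096 < 6000 ≤ 2^13 = 8192, so n = 13.

13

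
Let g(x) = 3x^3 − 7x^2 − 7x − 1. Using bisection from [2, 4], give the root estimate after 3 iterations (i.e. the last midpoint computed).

m = 3, g(m) = -4 (−); new bracket [3, 4]
m = 3.5, g(m) = 17.375 (+); new bracket [3, 3.5]
m = 3.25, g(m) = 5.296875 (+); new bracket [3, 3.25]

3.25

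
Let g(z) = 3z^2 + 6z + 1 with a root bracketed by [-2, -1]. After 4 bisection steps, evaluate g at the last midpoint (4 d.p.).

m = -1.5, g(m) = -1.25 (−); new bracket [-2, -1.5]
m = -1.75, g(m) = -0.3125 (−); new bracket [-2, -1.75]
m = -1.875, g(m) = 0.296875 (+); new bracket [-1.875, -1.75]
m = -1.8125, g(m) = -0.0195 (−); new bracket [-1.875, -1.8125]

-0.0195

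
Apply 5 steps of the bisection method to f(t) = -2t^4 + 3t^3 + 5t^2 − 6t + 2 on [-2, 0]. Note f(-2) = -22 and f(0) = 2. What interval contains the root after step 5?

f(-1) = 8 > 0, so the root lies in [-2, -1]
f(-1.5) = 2 > 0, so the root lies in [-2, -1.5]
f(-1.75) = -7.023438 < 0, so the root lies in [-1.75, -1.5]
f(-1.625) = -1.8657 < 0, so the root lies in [-1.625, -1.5]
f(-1.5625) = 0.217 > 0, so the root lies in [-1.625, -1.5625]

[-1.625, -1.5625]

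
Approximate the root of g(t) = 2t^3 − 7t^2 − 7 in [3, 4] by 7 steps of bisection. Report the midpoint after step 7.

t = 3.5 gives g = -7, negative; keep [3.5, 4]
t = 3.75 gives g = 0.03125, positive; keep [3.5, 3.75]
t = 3.625 gives g = -3.714844, negative; keep [3.625, 3.75]
t = 3.6875 gives g = -1.9009, negative; keep [3.6875, 3.75]
t = 3.71875 gives g = -0.9498, negative; keep [3.71875, 3.75]
t = 3.734375 gives g = -0.463, negative; keep [3.734375, 3.75]
t = 3.7421875 gives g = -0.2168, negative; keep [3.7421875, 3.75]

3.7421875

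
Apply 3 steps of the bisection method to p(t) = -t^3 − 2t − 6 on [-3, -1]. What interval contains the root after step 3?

[-1.5, -1.25]

p(-2) = 6 > 0, so the root lies in [-2, -1]
p(-1.5) = 0.375 > 0, so the root lies in [-1.5, -1]
p(-1.25) = -1.546875 < 0, so the root lies in [-1.5, -1.25]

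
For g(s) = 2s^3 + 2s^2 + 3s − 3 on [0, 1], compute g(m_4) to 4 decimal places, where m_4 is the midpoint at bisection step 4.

-0.3237

g(0.5) = -0.75 < 0, so the root lies in [0.5, 1]
g(0.75) = 1.21875 > 0, so the root lies in [0.5, 0.75]
g(0.625) = 0.144531 > 0, so the root lies in [0.5, 0.625]
g(0.5625) = -0.3237 < 0, so the root lies in [0.5625, 0.625]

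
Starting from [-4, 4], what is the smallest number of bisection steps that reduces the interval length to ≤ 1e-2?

Width after n steps is 8/2^n. Need 2^n ≥ 8/1e-2 = 800.
2^9 = 512 < 800 ≤ 2^10 = 1024, so n = 10.

10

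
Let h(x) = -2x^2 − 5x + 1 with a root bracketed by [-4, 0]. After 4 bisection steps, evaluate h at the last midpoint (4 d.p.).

-0.3750

x = -2 gives h = 3, positive; keep [-4, -2]
x = -3 gives h = -2, negative; keep [-3, -2]
x = -2.5 gives h = 1, positive; keep [-3, -2.5]
x = -2.75 gives h = -0.375, negative; keep [-2.75, -2.5]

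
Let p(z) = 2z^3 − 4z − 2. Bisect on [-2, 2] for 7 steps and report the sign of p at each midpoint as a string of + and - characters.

---++--

m = 0, p(m) = -2 (−); new bracket [0, 2]
m = 1, p(m) = -4 (−); new bracket [1, 2]
m = 1.5, p(m) = -1.25 (−); new bracket [1.5, 2]
m = 1.75, p(m) = 1.7188 (+); new bracket [1.5, 1.75]
m = 1.625, p(m) = 0.082 (+); new bracket [1.5, 1.625]
m = 1.5625, p(m) = -0.6206 (−); new bracket [1.5625, 1.625]
m = 1.59375, p(m) = -0.2786 (−); new bracket [1.59375, 1.625]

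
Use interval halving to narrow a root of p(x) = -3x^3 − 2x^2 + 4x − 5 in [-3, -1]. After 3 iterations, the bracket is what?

[-2, -1.75]

x = -2 gives p = 3, positive; keep [-2, -1]
x = -1.5 gives p = -5.375, negative; keep [-2, -1.5]
x = -1.75 gives p = -2.046875, negative; keep [-2, -1.75]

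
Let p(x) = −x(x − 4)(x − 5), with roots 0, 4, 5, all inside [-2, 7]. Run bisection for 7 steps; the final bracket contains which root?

0

midpoint 2.5: p = -9.375 < 0 → [-2, 2.5]
midpoint 0.25: p = -4.453125 < 0 → [-2, 0.25]
midpoint -0.875: p = 25.060547 > 0 → [-0.875, 0.25]
midpoint -0.3125: p = 7.1594 > 0 → [-0.3125, 0.25]
midpoint -0.03125: p = 0.6338 > 0 → [-0.03125, 0.25]
midpoint 0.109375: p = -2.0811 < 0 → [-0.03125, 0.109375]
midpoint 0.0390625: p = -0.7676 < 0 → [-0.03125, 0.0390625]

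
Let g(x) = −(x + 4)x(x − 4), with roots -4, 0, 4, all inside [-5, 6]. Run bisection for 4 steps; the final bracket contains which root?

4

g(0.5) = 7.875 > 0, so the root lies in [0.5, 6]
g(3.25) = 17.671875 > 0, so the root lies in [3.25, 6]
g(4.625) = -24.931641 < 0, so the root lies in [3.25, 4.625]
g(3.9375) = 1.9534 > 0, so the root lies in [3.9375, 4.625]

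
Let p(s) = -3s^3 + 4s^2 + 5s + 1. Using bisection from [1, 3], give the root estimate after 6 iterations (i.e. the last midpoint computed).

2.15625

m = 2, p(m) = 3 (+); new bracket [2, 3]
m = 2.5, p(m) = -8.375 (−); new bracket [2, 2.5]
m = 2.25, p(m) = -1.671875 (−); new bracket [2, 2.25]
m = 2.125, p(m) = 0.9004 (+); new bracket [2.125, 2.25]
m = 2.1875, p(m) = -0.3245 (−); new bracket [2.125, 2.1875]
m = 2.15625, p(m) = 0.303 (+); new bracket [2.15625, 2.1875]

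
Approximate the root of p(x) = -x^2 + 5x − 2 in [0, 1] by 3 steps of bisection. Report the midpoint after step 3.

0.375

midpoint 0.5: p = 0.25 > 0 → [0, 0.5]
midpoint 0.25: p = -0.8125 < 0 → [0.25, 0.5]
midpoint 0.375: p = -0.265625 < 0 → [0.375, 0.5]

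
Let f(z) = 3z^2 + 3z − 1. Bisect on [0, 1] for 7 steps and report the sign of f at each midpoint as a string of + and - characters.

midpoint 0.5: f = 1.25 > 0 → [0, 0.5]
midpoint 0.25: f = -0.0625 < 0 → [0.25, 0.5]
midpoint 0.375: f = 0.546875 > 0 → [0.25, 0.375]
midpoint 0.3125: f = 0.2305 > 0 → [0.25, 0.3125]
midpoint 0.28125: f = 0.0811 > 0 → [0.25, 0.28125]
midpoint 0.265625: f = 0.0085 > 0 → [0.25, 0.265625]
midpoint 0.2578125: f = -0.0272 < 0 → [0.2578125, 0.265625]

+-++++-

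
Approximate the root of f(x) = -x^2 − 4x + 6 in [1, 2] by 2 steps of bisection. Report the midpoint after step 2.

1.25

m = 1.5, f(m) = -2.25 (−); new bracket [1, 1.5]
m = 1.25, f(m) = -0.5625 (−); new bracket [1, 1.25]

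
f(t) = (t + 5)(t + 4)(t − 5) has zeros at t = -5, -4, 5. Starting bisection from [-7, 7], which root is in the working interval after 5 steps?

5

m = 0, f(m) = -100 (−); new bracket [0, 7]
m = 3.5, f(m) = -95.625 (−); new bracket [3.5, 7]
m = 5.25, f(m) = 23.703125 (+); new bracket [3.5, 5.25]
m = 4.375, f(m) = -49.0723 (−); new bracket [4.375, 5.25]
m = 4.8125, f(m) = -16.2136 (−); new bracket [4.8125, 5.25]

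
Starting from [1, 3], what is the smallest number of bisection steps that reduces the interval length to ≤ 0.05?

Width after n steps is 2/2^n. Need 2^n ≥ 2/0.05 = 40.
2^5 = 32 < 40 ≤ 2^6 = 64, so n = 6.

6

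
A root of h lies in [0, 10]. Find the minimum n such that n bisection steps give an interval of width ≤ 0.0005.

15

Width after n steps is 10/2^n. Need 2^n ≥ 10/0.0005 = 20000.
2^14 = 16384 < 20000 ≤ 2^15 = 32768, so n = 15.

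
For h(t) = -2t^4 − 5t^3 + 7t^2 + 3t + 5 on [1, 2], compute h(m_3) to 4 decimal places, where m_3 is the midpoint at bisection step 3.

2.2124

h(1.5) = -1.75 < 0, so the root lies in [1, 1.5]
h(1.25) = 5.039062 > 0, so the root lies in [1.25, 1.5]
h(1.375) = 2.212402 > 0, so the root lies in [1.375, 1.5]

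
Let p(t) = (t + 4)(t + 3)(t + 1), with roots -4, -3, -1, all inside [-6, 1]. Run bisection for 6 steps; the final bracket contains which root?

-1

p(-2.5) = -1.125 < 0, so the root lies in [-2.5, 1]
p(-0.75) = 1.828125 > 0, so the root lies in [-2.5, -0.75]
p(-1.625) = -2.041016 < 0, so the root lies in [-1.625, -0.75]
p(-1.1875) = -0.9558 < 0, so the root lies in [-1.1875, -0.75]
p(-0.96875) = 0.1924 > 0, so the root lies in [-1.1875, -0.96875]
p(-1.078125) = -0.4387 < 0, so the root lies in [-1.078125, -0.96875]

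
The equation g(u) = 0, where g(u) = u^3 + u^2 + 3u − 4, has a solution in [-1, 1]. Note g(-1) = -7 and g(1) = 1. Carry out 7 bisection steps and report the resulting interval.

g(0) = -4 < 0, so the root lies in [0, 1]
g(0.5) = -2.125 < 0, so the root lies in [0.5, 1]
g(0.75) = -0.765625 < 0, so the root lies in [0.75, 1]
g(0.875) = 0.0605 > 0, so the root lies in [0.75, 0.875]
g(0.8125) = -0.366 < 0, so the root lies in [0.8125, 0.875]
g(0.84375) = -0.1562 < 0, so the root lies in [0.84375, 0.875]
g(0.859375) = -0.0487 < 0, so the root lies in [0.859375, 0.875]

[0.859375, 0.875]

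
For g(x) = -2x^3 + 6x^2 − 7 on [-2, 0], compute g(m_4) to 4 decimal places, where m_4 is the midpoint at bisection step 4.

m = -1, g(m) = 1 (+); new bracket [-1, 0]
m = -0.5, g(m) = -5.25 (−); new bracket [-1, -0.5]
m = -0.75, g(m) = -2.78125 (−); new bracket [-1, -0.75]
m = -0.875, g(m) = -1.0664 (−); new bracket [-1, -0.875]

-1.0664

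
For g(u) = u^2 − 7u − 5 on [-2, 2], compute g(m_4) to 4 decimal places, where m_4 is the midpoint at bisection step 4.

g(0) = -5 < 0, so the root lies in [-2, 0]
g(-1) = 3 > 0, so the root lies in [-1, 0]
g(-0.5) = -1.25 < 0, so the root lies in [-1, -0.5]
g(-0.75) = 0.8125 > 0, so the root lies in [-0.75, -0.5]

0.8125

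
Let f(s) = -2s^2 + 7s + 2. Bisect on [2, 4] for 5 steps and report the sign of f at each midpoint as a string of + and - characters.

+++--

m = 3, f(m) = 5 (+); new bracket [3, 4]
m = 3.5, f(m) = 2 (+); new bracket [3.5, 4]
m = 3.75, f(m) = 0.125 (+); new bracket [3.75, 4]
m = 3.875, f(m) = -0.9062 (−); new bracket [3.75, 3.875]
m = 3.8125, f(m) = -0.3828 (−); new bracket [3.75, 3.8125]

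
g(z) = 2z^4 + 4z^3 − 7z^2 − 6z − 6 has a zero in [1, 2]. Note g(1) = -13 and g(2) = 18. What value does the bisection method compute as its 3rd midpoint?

z = 1.5 gives g = -7.125, negative; keep [1.5, 2]
z = 1.75 gives g = 2.257812, positive; keep [1.5, 1.75]
z = 1.625 gives g = -3.124512, negative; keep [1.625, 1.75]

1.625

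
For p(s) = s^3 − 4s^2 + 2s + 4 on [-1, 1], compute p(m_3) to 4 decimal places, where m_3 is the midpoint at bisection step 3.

m = 0, p(m) = 4 (+); new bracket [-1, 0]
m = -0.5, p(m) = 1.875 (+); new bracket [-1, -0.5]
m = -0.75, p(m) = -0.171875 (−); new bracket [-0.75, -0.5]

-0.1719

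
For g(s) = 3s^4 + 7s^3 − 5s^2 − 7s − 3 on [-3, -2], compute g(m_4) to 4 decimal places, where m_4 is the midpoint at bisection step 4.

s = -2.5 gives g = -8.9375, negative; keep [-3, -2.5]
s = -2.75 gives g = 4.433594, positive; keep [-2.75, -2.5]
s = -2.625 gives g = -3.251221, negative; keep [-2.75, -2.625]
s = -2.6875 gives g = 0.3233, positive; keep [-2.6875, -2.625]

0.3233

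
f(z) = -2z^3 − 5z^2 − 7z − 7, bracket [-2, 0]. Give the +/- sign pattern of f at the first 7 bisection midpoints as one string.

midpoint -1: f = -3 < 0 → [-2, -1]
midpoint -1.5: f = -1 < 0 → [-2, -1.5]
midpoint -1.75: f = 0.65625 > 0 → [-1.75, -1.5]
midpoint -1.625: f = -0.2461 < 0 → [-1.75, -1.625]
midpoint -1.6875: f = 0.1851 > 0 → [-1.6875, -1.625]
midpoint -1.65625: f = -0.0353 < 0 → [-1.6875, -1.65625]
midpoint -1.671875: f = 0.0736 > 0 → [-1.671875, -1.65625]

--+-+-+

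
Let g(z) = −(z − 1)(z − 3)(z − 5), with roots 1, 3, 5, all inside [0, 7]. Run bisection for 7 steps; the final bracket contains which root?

g(3.5) = 1.875 > 0, so the root lies in [3.5, 7]
g(5.25) = -2.390625 < 0, so the root lies in [3.5, 5.25]
g(4.375) = 2.900391 > 0, so the root lies in [4.375, 5.25]
g(4.8125) = 1.2957 > 0, so the root lies in [4.8125, 5.25]
g(5.03125) = -0.2559 < 0, so the root lies in [4.8125, 5.03125]
g(4.921875) = 0.5889 > 0, so the root lies in [4.921875, 5.03125]
g(4.9765625) = 0.1842 > 0, so the root lies in [4.9765625, 5.03125]

5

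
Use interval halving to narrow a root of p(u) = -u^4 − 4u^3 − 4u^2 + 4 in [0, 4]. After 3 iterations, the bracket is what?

m = 2, p(m) = -60 (−); new bracket [0, 2]
m = 1, p(m) = -5 (−); new bracket [0, 1]
m = 0.5, p(m) = 2.4375 (+); new bracket [0.5, 1]

[0.5, 1]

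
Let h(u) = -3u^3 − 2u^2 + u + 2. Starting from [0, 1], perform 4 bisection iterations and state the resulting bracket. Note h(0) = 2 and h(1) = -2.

midpoint 0.5: h = 1.625 > 0 → [0.5, 1]
midpoint 0.75: h = 0.359375 > 0 → [0.75, 1]
midpoint 0.875: h = -0.666016 < 0 → [0.75, 0.875]
midpoint 0.8125: h = -0.1169 < 0 → [0.75, 0.8125]

[0.75, 0.8125]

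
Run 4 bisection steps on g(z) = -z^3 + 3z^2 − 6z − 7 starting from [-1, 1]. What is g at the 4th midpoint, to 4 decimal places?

z = 0 gives g = -7, negative; keep [-1, 0]
z = -0.5 gives g = -3.125, negative; keep [-1, -0.5]
z = -0.75 gives g = -0.390625, negative; keep [-1, -0.75]
z = -0.875 gives g = 1.2168, positive; keep [-0.875, -0.75]

1.2168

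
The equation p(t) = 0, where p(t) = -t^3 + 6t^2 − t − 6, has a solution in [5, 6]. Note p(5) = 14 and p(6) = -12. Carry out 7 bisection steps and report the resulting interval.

[5.6328125, 5.640625]

m = 5.5, p(m) = 3.625 (+); new bracket [5.5, 6]
m = 5.75, p(m) = -3.484375 (−); new bracket [5.5, 5.75]
m = 5.625, p(m) = 0.240234 (+); new bracket [5.625, 5.75]
m = 5.6875, p(m) = -1.5789 (−); new bracket [5.625, 5.6875]
m = 5.65625, p(m) = -0.6586 (−); new bracket [5.625, 5.65625]
m = 5.640625, p(m) = -0.2065 (−); new bracket [5.625, 5.640625]
m = 5.6328125, p(m) = 0.0175 (+); new bracket [5.6328125, 5.640625]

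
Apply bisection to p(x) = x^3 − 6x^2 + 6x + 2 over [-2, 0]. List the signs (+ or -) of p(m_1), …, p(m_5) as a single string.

--+--

x = -1 gives p = -11, negative; keep [-1, 0]
x = -0.5 gives p = -2.625, negative; keep [-0.5, 0]
x = -0.25 gives p = 0.109375, positive; keep [-0.5, -0.25]
x = -0.375 gives p = -1.1465, negative; keep [-0.375, -0.25]
x = -0.3125 gives p = -0.4915, negative; keep [-0.3125, -0.25]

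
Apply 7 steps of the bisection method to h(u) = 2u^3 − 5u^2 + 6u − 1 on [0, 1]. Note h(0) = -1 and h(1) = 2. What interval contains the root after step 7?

u = 0.5 gives h = 1, positive; keep [0, 0.5]
u = 0.25 gives h = 0.21875, positive; keep [0, 0.25]
u = 0.125 gives h = -0.324219, negative; keep [0.125, 0.25]
u = 0.1875 gives h = -0.0376, negative; keep [0.1875, 0.25]
u = 0.21875 gives h = 0.0942, positive; keep [0.1875, 0.21875]
u = 0.203125 gives h = 0.0292, positive; keep [0.1875, 0.203125]
u = 0.1953125 gives h = -0.004, negative; keep [0.1953125, 0.203125]

[0.1953125, 0.203125]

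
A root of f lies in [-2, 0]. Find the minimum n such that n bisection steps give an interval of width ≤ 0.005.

Width after n steps is 2/2^n. Need 2^n ≥ 2/0.005 = 400.
2^8 = 256 < 400 ≤ 2^9 = 512, so n = 9.

9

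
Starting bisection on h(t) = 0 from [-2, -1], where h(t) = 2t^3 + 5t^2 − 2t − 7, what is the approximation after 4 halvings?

-1.3125

h(-1.5) = 0.5 > 0, so the root lies in [-1.5, -1]
h(-1.25) = -0.59375 < 0, so the root lies in [-1.5, -1.25]
h(-1.375) = 0.003906 > 0, so the root lies in [-1.375, -1.25]
h(-1.3125) = -0.2837 < 0, so the root lies in [-1.375, -1.3125]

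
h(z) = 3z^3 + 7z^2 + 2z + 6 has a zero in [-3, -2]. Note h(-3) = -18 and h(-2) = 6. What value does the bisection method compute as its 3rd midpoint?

-2.375

midpoint -2.5: h = -2.125 < 0 → [-2.5, -2]
midpoint -2.25: h = 2.765625 > 0 → [-2.5, -2.25]
midpoint -2.375: h = 0.544922 > 0 → [-2.5, -2.375]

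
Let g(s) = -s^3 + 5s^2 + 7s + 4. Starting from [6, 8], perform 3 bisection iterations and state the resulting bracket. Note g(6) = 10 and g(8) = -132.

g(7) = -45 < 0, so the root lies in [6, 7]
g(6.5) = -13.875 < 0, so the root lies in [6, 6.5]
g(6.25) = -1.078125 < 0, so the root lies in [6, 6.25]

[6, 6.25]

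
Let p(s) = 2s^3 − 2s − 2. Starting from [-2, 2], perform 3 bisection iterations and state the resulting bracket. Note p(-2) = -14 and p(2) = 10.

s = 0 gives p = -2, negative; keep [0, 2]
s = 1 gives p = -2, negative; keep [1, 2]
s = 1.5 gives p = 1.75, positive; keep [1, 1.5]

[1, 1.5]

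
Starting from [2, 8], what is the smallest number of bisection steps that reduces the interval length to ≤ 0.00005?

17

Width after n steps is 6/2^n. Need 2^n ≥ 6/0.00005 = 120000.
2^16 = 65536 < 120000 ≤ 2^17 = 131072, so n = 17.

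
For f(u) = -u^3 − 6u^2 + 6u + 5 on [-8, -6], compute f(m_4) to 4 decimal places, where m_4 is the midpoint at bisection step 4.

midpoint -7: f = 12 > 0 → [-7, -6]
midpoint -6.5: f = -12.875 < 0 → [-7, -6.5]
midpoint -6.75: f = -1.328125 < 0 → [-7, -6.75]
midpoint -6.875: f = 5.1074 > 0 → [-6.875, -6.75]

5.1074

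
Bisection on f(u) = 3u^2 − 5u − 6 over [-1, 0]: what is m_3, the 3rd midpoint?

-0.875

f(-0.5) = -2.75 < 0, so the root lies in [-1, -0.5]
f(-0.75) = -0.5625 < 0, so the root lies in [-1, -0.75]
f(-0.875) = 0.671875 > 0, so the root lies in [-0.875, -0.75]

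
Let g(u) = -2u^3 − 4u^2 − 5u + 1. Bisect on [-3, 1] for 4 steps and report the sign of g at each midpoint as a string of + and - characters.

m = -1, g(m) = 4 (+); new bracket [-1, 1]
m = 0, g(m) = 1 (+); new bracket [0, 1]
m = 0.5, g(m) = -2.75 (−); new bracket [0, 0.5]
m = 0.25, g(m) = -0.5312 (−); new bracket [0, 0.25]

++--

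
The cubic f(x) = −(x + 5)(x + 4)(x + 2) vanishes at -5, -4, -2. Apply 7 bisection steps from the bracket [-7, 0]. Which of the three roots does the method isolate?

-2

f(-3.5) = 1.125 > 0, so the root lies in [-3.5, 0]
f(-1.75) = -1.828125 < 0, so the root lies in [-3.5, -1.75]
f(-2.625) = 2.041016 > 0, so the root lies in [-2.625, -1.75]
f(-2.1875) = 0.9558 > 0, so the root lies in [-2.1875, -1.75]
f(-1.96875) = -0.1924 < 0, so the root lies in [-2.1875, -1.96875]
f(-2.078125) = 0.4387 > 0, so the root lies in [-2.078125, -1.96875]
f(-2.0234375) = 0.1379 > 0, so the root lies in [-2.0234375, -1.96875]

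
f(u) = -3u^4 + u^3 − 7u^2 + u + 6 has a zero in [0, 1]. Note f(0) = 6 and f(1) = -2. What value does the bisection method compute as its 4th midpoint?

u = 0.5 gives f = 4.6875, positive; keep [0.5, 1]
u = 0.75 gives f = 2.285156, positive; keep [0.75, 1]
u = 0.875 gives f = 0.427002, positive; keep [0.875, 1]
u = 0.9375 gives f = -0.7083, negative; keep [0.875, 0.9375]

0.9375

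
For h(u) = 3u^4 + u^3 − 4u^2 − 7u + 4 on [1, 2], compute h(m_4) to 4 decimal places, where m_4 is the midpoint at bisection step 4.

-0.9145

u = 1.5 gives h = 3.0625, positive; keep [1, 1.5]
u = 1.25 gives h = -1.722656, negative; keep [1.25, 1.5]
u = 1.375 gives h = 0.135498, positive; keep [1.25, 1.375]
u = 1.3125 gives h = -0.9145, negative; keep [1.3125, 1.375]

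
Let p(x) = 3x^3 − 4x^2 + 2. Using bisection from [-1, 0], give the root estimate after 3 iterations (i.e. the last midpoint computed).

-0.625

midpoint -0.5: p = 0.625 > 0 → [-1, -0.5]
midpoint -0.75: p = -1.515625 < 0 → [-0.75, -0.5]
midpoint -0.625: p = -0.294922 < 0 → [-0.625, -0.5]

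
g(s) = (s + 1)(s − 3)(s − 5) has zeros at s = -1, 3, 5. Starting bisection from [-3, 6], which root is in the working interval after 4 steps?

g(1.5) = 13.125 > 0, so the root lies in [-3, 1.5]
g(-0.75) = 5.390625 > 0, so the root lies in [-3, -0.75]
g(-1.875) = -29.326172 < 0, so the root lies in [-1.875, -0.75]
g(-1.3125) = -8.5071 < 0, so the root lies in [-1.3125, -0.75]

-1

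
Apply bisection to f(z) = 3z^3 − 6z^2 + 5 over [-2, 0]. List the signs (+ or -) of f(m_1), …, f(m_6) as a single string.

-++---

midpoint -1: f = -4 < 0 → [-1, 0]
midpoint -0.5: f = 3.125 > 0 → [-1, -0.5]
midpoint -0.75: f = 0.359375 > 0 → [-1, -0.75]
midpoint -0.875: f = -1.6035 < 0 → [-0.875, -0.75]
midpoint -0.8125: f = -0.5701 < 0 → [-0.8125, -0.75]
midpoint -0.78125: f = -0.0926 < 0 → [-0.78125, -0.75]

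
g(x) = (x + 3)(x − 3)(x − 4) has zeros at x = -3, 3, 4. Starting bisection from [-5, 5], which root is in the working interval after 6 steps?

m = 0, g(m) = 36 (+); new bracket [-5, 0]
m = -2.5, g(m) = 17.875 (+); new bracket [-5, -2.5]
m = -3.75, g(m) = -39.234375 (−); new bracket [-3.75, -2.5]
m = -3.125, g(m) = -5.4551 (−); new bracket [-3.125, -2.5]
m = -2.8125, g(m) = 7.4246 (+); new bracket [-3.125, -2.8125]
m = -2.96875, g(m) = 1.2998 (+); new bracket [-3.125, -2.96875]

-3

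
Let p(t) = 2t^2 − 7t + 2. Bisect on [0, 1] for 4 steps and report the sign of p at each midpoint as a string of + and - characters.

p(0.5) = -1 < 0, so the root lies in [0, 0.5]
p(0.25) = 0.375 > 0, so the root lies in [0.25, 0.5]
p(0.375) = -0.34375 < 0, so the root lies in [0.25, 0.375]
p(0.3125) = 0.0078 > 0, so the root lies in [0.3125, 0.375]

-+-+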